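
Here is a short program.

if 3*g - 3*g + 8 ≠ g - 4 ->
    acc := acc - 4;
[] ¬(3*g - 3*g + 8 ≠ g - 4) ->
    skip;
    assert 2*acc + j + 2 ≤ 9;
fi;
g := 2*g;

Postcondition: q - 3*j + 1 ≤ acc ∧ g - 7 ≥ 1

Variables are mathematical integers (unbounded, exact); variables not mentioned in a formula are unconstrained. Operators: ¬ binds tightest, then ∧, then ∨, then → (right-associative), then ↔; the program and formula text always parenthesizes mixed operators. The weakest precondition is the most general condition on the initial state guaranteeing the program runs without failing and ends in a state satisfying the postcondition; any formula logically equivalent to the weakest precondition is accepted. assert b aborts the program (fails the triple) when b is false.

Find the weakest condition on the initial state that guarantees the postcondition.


Working backward. After the program, the postcondition q - 3*j + 1 ≤ acc ∧ g - 7 ≥ 1 must hold; in canonical form it is q ≤ acc + 3*j - 1 ∧ g ≥ 8.
Before g := 2*g: q ≤ acc + 3*j - 1 ∧ 2*g ≥ 8
Then branch requires q ≤ acc + 3*j - 5 ∧ 2*g ≥ 8; else branch requires 2*acc + j ≤ 7 ∧ q ≤ acc + 3*j - 1 ∧ 2*g ≥ 8.
Before the if: (g ≠ 12 → (q ≤ acc + 3*j - 5 ∧ 2*g ≥ 8)) ∧ ((¬(g ≠ 12)) → (2*acc + j ≤ 7 ∧ q ≤ acc + 3*j - 1 ∧ 2*g ≥ 8))
Answer: WP = (g ≠ 12 → (q ≤ acc + 3*j - 5 ∧ 2*g ≥ 8)) ∧ ((¬(g ≠ 12)) → (2*acc + j ≤ 7 ∧ q ≤ acc + 3*j - 1 ∧ 2*g ≥ 8))


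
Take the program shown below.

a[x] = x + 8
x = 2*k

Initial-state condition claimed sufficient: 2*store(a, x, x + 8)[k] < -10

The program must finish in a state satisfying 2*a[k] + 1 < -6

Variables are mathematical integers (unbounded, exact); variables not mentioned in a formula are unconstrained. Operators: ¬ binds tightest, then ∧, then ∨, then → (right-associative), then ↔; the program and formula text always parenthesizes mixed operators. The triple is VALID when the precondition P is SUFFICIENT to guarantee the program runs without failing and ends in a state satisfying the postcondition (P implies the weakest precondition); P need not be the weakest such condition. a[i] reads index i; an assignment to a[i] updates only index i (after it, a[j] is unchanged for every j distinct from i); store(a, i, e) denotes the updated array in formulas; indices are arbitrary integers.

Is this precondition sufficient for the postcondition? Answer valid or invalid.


Working backward. After the program, the postcondition 2*a[k] + 1 < -6 must hold; in canonical form it is 2*a[k] < -7.
Before x := 2*k: 2*a[k] < -7
Before a[x] := x + 8: 2*store(a, x, x + 8)[k] < -7
The weakest precondition is 2*store(a, x, x + 8)[k] < -7.
Check whether 2*store(a, x, x + 8)[k] < -10 implies it.
Every state satisfying the precondition satisfies the weakest precondition: the implication holds.
Answer: valid


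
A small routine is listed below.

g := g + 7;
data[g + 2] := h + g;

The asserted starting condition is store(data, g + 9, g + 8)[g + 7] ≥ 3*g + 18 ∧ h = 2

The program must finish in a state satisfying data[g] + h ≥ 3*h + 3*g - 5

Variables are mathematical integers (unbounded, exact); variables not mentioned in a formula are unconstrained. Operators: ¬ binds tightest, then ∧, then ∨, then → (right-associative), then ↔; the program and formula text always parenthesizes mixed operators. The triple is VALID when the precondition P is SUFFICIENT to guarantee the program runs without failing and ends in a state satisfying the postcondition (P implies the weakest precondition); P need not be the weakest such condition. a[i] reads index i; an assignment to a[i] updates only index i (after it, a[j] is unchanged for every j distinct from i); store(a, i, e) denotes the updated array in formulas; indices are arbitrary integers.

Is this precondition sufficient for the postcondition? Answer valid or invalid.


Working backward. After the program, the postcondition data[g] + h ≥ 3*h + 3*g - 5 must hold; in canonical form it is data[g] ≥ 3*g + 2*h - 5.
Before data[g + 2] := h + g: store(data, g + 2, g + h)[g] ≥ 3*g + 2*h - 5
Before g := g + 7: store(data, g + 9, g + h + 7)[g + 7] ≥ 3*g + 2*h + 16
The weakest precondition is store(data, g + 9, g + h + 7)[g + 7] ≥ 3*g + 2*h + 16.
Check whether store(data, g + 9, g + 8)[g + 7] ≥ 3*g + 18 ∧ h = 2 implies it.
Countermodel: at the initial state data = {[7] = 18, [9] = 3, elsewhere 3}, g = 0, h = 2, the precondition holds but the weakest precondition fails.
Answer: invalid


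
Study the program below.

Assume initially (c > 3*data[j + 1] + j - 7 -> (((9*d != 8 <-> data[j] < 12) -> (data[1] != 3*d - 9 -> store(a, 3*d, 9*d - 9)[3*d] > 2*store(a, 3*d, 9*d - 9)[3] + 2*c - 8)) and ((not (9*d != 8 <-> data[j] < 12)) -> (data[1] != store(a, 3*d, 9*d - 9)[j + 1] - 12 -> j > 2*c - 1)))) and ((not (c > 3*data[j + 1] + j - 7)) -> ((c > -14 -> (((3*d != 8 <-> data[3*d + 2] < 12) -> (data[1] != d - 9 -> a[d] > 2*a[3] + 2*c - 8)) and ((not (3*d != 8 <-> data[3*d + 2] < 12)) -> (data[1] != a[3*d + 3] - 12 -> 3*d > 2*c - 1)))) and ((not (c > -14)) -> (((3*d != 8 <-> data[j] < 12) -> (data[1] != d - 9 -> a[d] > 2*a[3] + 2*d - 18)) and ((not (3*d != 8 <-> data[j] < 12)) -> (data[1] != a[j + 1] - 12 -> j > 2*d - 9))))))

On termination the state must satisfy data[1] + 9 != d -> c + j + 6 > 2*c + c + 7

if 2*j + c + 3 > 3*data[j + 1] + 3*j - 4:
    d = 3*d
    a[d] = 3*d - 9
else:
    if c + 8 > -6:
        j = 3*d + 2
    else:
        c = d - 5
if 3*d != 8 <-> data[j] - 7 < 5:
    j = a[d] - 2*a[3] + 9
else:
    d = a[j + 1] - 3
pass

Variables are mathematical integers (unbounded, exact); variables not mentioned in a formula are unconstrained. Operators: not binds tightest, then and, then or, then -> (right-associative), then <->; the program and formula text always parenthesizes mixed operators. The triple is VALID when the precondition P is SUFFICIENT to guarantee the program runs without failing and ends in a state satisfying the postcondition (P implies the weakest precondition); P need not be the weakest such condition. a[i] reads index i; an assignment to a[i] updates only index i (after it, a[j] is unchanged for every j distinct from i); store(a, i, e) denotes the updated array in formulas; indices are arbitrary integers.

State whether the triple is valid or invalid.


Working backward. After the program, the postcondition data[1] + 9 != d -> c + j + 6 > 2*c + c + 7 must hold; in canonical form it is data[1] != d - 9 -> j > 2*c + 1.
Before skip: data[1] != d - 9 -> j > 2*c + 1
Then branch requires data[1] != d - 9 -> a[d] > 2*a[3] + 2*c - 8; else branch requires data[1] != a[j + 1] - 12 -> j > 2*c + 1.
Before the if: ((3*d != 8 <-> data[j] < 12) -> (data[1] != d - 9 -> a[d] > 2*a[3] + 2*c - 8)) and ((not (3*d != 8 <-> data[j] < 12)) -> (data[1] != a[j + 1] - 12 -> j > 2*c + 1))
Then branch requires ((9*d != 8 <-> data[j] < 12) -> (data[1] != 3*d - 9 -> store(a, 3*d, 9*d - 9)[3*d] > 2*store(a, 3*d, 9*d - 9)[3] + 2*c - 8)) and ((not (9*d != 8 <-> data[j] < 12)) -> (data[1] != store(a, 3*d, 9*d - 9)[j + 1] - 12 -> j > 2*c + 1)); else branch requires (c > -14 -> (((3*d != 8 <-> data[3*d + 2] < 12) -> (data[1] != d - 9 -> a[d] > 2*a[3] + 2*c - 8)) and ((not (3*d != 8 <-> data[3*d + 2] < 12)) -> (data[1] != a[3*d + 3] - 12 -> 3*d > 2*c - 1)))) and ((not (c > -14)) -> (((3*d != 8 <-> data[j] < 12) -> (data[1] != d - 9 -> a[d] > 2*a[3] + 2*d - 18)) and ((not (3*d != 8 <-> data[j] < 12)) -> (data[1] != a[j + 1] - 12 -> j > 2*d - 9)))).
Before the if: (c > 3*data[j + 1] + j - 7 -> (((9*d != 8 <-> data[j] < 12) -> (data[1] != 3*d - 9 -> store(a, 3*d, 9*d - 9)[3*d] > 2*store(a, 3*d, 9*d - 9)[3] + 2*c - 8)) and ((not (9*d != 8 <-> data[j] < 12)) -> (data[1] != store(a, 3*d, 9*d - 9)[j + 1] - 12 -> j > 2*c + 1)))) and ((not (c > 3*data[j + 1] + j - 7)) -> ((c > -14 -> (((3*d != 8 <-> data[3*d + 2] < 12) -> (data[1] != d - 9 -> a[d] > 2*a[3] + 2*c - 8)) and ((not (3*d != 8 <-> data[3*d + 2] < 12)) -> (data[1] != a[3*d + 3] - 12 -> 3*d > 2*c - 1)))) and ((not (c > -14)) -> (((3*d != 8 <-> data[j] < 12) -> (data[1] != d - 9 -> a[d] > 2*a[3] + 2*d - 18)) and ((not (3*d != 8 <-> data[j] < 12)) -> (data[1] != a[j + 1] - 12 -> j > 2*d - 9))))))
The weakest precondition is (c > 3*data[j + 1] + j - 7 -> (((9*d != 8 <-> data[j] < 12) -> (data[1] != 3*d - 9 -> store(a, 3*d, 9*d - 9)[3*d] > 2*store(a, 3*d, 9*d - 9)[3] + 2*c - 8)) and ((not (9*d != 8 <-> data[j] < 12)) -> (data[1] != store(a, 3*d, 9*d - 9)[j + 1] - 12 -> j > 2*c + 1)))) and ((not (c > 3*data[j + 1] + j - 7)) -> ((c > -14 -> (((3*d != 8 <-> data[3*d + 2] < 12) -> (data[1] != d - 9 -> a[d] > 2*a[3] + 2*c - 8)) and ((not (3*d != 8 <-> data[3*d + 2] < 12)) -> (data[1] != a[3*d + 3] - 12 -> 3*d > 2*c - 1)))) and ((not (c > -14)) -> (((3*d != 8 <-> data[j] < 12) -> (data[1] != d - 9 -> a[d] > 2*a[3] + 2*d - 18)) and ((not (3*d != 8 <-> data[j] < 12)) -> (data[1] != a[j + 1] - 12 -> j > 2*d - 9)))))).
Check whether (c > 3*data[j + 1] + j - 7 -> (((9*d != 8 <-> data[j] < 12) -> (data[1] != 3*d - 9 -> store(a, 3*d, 9*d - 9)[3*d] > 2*store(a, 3*d, 9*d - 9)[3] + 2*c - 8)) and ((not (9*d != 8 <-> data[j] < 12)) -> (data[1] != store(a, 3*d, 9*d - 9)[j + 1] - 12 -> j > 2*c - 1)))) and ((not (c > 3*data[j + 1] + j - 7)) -> ((c > -14 -> (((3*d != 8 <-> data[3*d + 2] < 12) -> (data[1] != d - 9 -> a[d] > 2*a[3] + 2*c - 8)) and ((not (3*d != 8 <-> data[3*d + 2] < 12)) -> (data[1] != a[3*d + 3] - 12 -> 3*d > 2*c - 1)))) and ((not (c > -14)) -> (((3*d != 8 <-> data[j] < 12) -> (data[1] != d - 9 -> a[d] > 2*a[3] + 2*d - 18)) and ((not (3*d != 8 <-> data[j] < 12)) -> (data[1] != a[j + 1] - 12 -> j > 2*d - 9)))))) implies it.
Countermodel: at the initial state a = {[-90456] = 11, [-90454] = 11, [-90453] = 11, [-30152] = 11, [1] = 11, [2] = 11807, [3] = 11, elsewhere 11}, c = 0, d = -30152, data = {[-90456] = 3, [-90454] = 3, [-90453] = 3, [-30152] = 3, [1] = 11794, [2] = -6516, [3] = 3, elsewhere 3}, j = 1, the precondition holds but the weakest precondition fails.
Answer: invalid


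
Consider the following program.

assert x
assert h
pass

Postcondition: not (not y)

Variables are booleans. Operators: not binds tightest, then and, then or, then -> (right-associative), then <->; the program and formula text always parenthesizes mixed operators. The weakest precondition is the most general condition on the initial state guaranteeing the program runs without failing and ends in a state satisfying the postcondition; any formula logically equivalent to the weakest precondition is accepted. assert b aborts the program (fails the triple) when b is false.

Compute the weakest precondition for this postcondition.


Working backward. After the program, the postcondition not (not y) must hold; in canonical form it is y.
Before skip: y
Before assert h: h and y
Before assert x: x and h and y
Answer: WP = x and h and y


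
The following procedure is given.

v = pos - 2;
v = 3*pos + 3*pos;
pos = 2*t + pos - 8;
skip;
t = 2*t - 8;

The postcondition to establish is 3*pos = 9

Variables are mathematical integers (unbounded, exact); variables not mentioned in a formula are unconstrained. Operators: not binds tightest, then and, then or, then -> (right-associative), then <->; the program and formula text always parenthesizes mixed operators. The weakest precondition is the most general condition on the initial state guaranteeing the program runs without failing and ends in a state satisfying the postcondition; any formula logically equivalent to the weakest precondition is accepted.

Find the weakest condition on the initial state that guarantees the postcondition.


Working backward. After the program, 3*pos = 9 must hold.
Before t := 2*t - 8: 3*pos = 9
Before skip: 3*pos = 9
Before pos := 2*t + pos - 8: 3*pos + 6*t = 33
Before v := 3*pos + 3*pos: 3*pos + 6*t = 33
Before v := pos - 2: 3*pos + 6*t = 33
Answer: WP = 3*pos + 6*t = 33


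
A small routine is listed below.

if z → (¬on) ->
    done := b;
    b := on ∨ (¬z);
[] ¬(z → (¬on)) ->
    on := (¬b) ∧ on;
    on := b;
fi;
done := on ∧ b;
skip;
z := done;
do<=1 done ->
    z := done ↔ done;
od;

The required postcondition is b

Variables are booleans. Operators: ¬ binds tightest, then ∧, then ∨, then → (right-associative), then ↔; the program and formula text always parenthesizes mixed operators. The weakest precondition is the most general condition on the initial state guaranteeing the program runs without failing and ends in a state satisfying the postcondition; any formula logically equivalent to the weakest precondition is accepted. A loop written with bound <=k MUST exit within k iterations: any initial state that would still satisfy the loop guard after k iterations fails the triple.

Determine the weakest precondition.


Working backward. After the program, b must hold.
Before the loop (bound <=1), unroll the exhaustion recursion (WP_0 = exit-now case; WP_j = one more guarded iteration, up to j = 1):
  WP_0: (¬done) ∧ b
  WP_1: (done → ((¬done) ∧ b)) ∧ ((¬done) → b)
So before the loop: (done → ((¬done) ∧ b)) ∧ ((¬done) → b)
Before z := done: (done → ((¬done) ∧ b)) ∧ ((¬done) → b)
Before skip: (done → ((¬done) ∧ b)) ∧ ((¬done) → b)
Before done := on ∧ b: ((on ∧ b) → ((¬(on ∧ b)) ∧ b)) ∧ ((¬(on ∧ b)) → b)
Then branch requires ((on ∧ (on ∨ (¬z))) → ((¬(on ∧ (on ∨ (¬z)))) ∧ (on ∨ (¬z)))) ∧ ((¬(on ∧ (on ∨ (¬z)))) → (on ∨ (¬z))); else branch requires (¬b) ∧ ((¬b) → b).
Before the if: ((z → (¬on)) → (((on ∧ (on ∨ (¬z))) → ((¬(on ∧ (on ∨ (¬z)))) ∧ (on ∨ (¬z)))) ∧ ((¬(on ∧ (on ∨ (¬z)))) → (on ∨ (¬z))))) ∧ ((¬(z → (¬on))) → ((¬b) ∧ ((¬b) → b)))
Answer: WP = ((z → (¬on)) → (((on ∧ (on ∨ (¬z))) → ((¬(on ∧ (on ∨ (¬z)))) ∧ (on ∨ (¬z)))) ∧ ((¬(on ∧ (on ∨ (¬z)))) → (on ∨ (¬z))))) ∧ ((¬(z → (¬on))) → ((¬b) ∧ ((¬b) → b)))


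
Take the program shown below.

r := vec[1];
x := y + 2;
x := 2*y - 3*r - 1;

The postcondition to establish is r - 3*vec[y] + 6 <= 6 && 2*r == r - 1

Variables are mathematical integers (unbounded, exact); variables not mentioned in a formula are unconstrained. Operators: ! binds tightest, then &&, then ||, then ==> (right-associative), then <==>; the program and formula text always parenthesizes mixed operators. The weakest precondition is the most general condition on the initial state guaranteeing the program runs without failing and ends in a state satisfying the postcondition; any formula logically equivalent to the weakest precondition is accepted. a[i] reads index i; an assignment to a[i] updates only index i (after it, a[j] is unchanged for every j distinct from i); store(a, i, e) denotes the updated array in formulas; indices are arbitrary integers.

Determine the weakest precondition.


Working backward. After the program, the postcondition r - 3*vec[y] + 6 <= 6 && 2*r == r - 1 must hold; in canonical form it is r <= 3*vec[y] && r == -1.
Before x := 2*y - 3*r - 1: r <= 3*vec[y] && r == -1
Before x := y + 2: r <= 3*vec[y] && r == -1
Before r := vec[1]: vec[1] <= 3*vec[y] && vec[1] == -1
Answer: WP = vec[1] <= 3*vec[y] && vec[1] == -1


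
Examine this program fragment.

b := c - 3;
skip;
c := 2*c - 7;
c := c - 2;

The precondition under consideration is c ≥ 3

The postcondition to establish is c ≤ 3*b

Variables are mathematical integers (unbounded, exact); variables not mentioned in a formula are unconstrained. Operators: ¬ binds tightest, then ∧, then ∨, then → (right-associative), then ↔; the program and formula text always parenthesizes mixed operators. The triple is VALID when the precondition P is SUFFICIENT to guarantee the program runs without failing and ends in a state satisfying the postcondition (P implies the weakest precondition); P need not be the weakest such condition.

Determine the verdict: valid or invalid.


Working backward. After the program, c ≤ 3*b must hold.
Before c := c - 2: c ≤ 3*b + 2
Before c := 2*c - 7: 2*c ≤ 3*b + 9
Before skip: 2*c ≤ 3*b + 9
Before b := c - 3: c ≥ 0
The weakest precondition is c ≥ 0.
Check whether c ≥ 3 implies it.
Every state satisfying the precondition satisfies the weakest precondition: the implication holds.
Answer: valid


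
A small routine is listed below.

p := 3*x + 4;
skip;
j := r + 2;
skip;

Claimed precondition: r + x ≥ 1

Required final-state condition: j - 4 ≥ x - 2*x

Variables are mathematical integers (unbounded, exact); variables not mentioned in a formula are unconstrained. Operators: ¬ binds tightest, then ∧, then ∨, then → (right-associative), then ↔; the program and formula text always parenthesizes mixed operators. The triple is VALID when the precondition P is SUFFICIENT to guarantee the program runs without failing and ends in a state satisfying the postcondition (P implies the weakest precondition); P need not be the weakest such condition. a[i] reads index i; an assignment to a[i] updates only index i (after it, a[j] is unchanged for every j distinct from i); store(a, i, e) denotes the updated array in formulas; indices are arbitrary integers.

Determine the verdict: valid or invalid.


Working backward. After the program, the postcondition j - 4 ≥ x - 2*x must hold; in canonical form it is j + x ≥ 4.
Before skip: j + x ≥ 4
Before j := r + 2: r + x ≥ 2
Before skip: r + x ≥ 2
Before p := 3*x + 4: r + x ≥ 2
The weakest precondition is r + x ≥ 2.
Check whether r + x ≥ 1 implies it.
Countermodel: at the initial state r = 1, x = 0, the precondition holds but the weakest precondition fails.
Answer: invalid


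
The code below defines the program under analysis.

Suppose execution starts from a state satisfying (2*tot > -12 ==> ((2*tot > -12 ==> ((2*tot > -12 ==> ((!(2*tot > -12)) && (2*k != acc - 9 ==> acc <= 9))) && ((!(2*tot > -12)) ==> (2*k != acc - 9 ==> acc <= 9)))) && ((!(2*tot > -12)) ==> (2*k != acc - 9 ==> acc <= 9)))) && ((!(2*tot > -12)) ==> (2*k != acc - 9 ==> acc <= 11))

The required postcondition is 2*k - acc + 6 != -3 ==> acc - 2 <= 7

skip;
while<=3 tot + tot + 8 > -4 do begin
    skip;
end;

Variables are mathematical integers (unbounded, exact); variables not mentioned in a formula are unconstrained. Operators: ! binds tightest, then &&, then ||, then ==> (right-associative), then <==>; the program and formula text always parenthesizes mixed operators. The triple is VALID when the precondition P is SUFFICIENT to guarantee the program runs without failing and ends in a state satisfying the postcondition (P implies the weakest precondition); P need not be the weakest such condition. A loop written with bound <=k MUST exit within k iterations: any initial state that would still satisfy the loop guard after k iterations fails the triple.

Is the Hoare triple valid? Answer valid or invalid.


Working backward. After the program, the postcondition 2*k - acc + 6 != -3 ==> acc - 2 <= 7 must hold; in canonical form it is 2*k != acc - 9 ==> acc <= 9.
Before the loop (bound <=3), unroll the exhaustion recursion (WP_0 = exit-now case; WP_j = one more guarded iteration, up to j = 3):
  WP_0: (!(2*tot > -12)) && (2*k != acc - 9 ==> acc <= 9)
  WP_1: (2*tot > -12 ==> ((!(2*tot > -12)) && (2*k != acc - 9 ==> acc <= 9))) && ((!(2*tot > -12)) ==> (2*k != acc - 9 ==> acc <= 9))
  WP_2: (2*tot > -12 ==> ((2*tot > -12 ==> ((!(2*tot > -12)) && (2*k != acc - 9 ==> acc <= 9))) && ((!(2*tot > -12)) ==> (2*k != acc - 9 ==> acc <= 9)))) && ((!(2*tot > -12)) ==> (2*k != acc - 9 ==> acc <= 9))
  WP_3: (2*tot > -12 ==> ((2*tot > -12 ==> ((2*tot > -12 ==> ((!(2*tot > -12)) && (2*k != acc - 9 ==> acc <= 9))) && ((!(2*tot > -12)) ==> (2*k != acc - 9 ==> acc <= 9)))) && ((!(2*tot > -12)) ==> (2*k != acc - 9 ==> acc <= 9)))) && ((!(2*tot > -12)) ==> (2*k != acc - 9 ==> acc <= 9))
So before the loop: (2*tot > -12 ==> ((2*tot > -12 ==> ((2*tot > -12 ==> ((!(2*tot > -12)) && (2*k != acc - 9 ==> acc <= 9))) && ((!(2*tot > -12)) ==> (2*k != acc - 9 ==> acc <= 9)))) && ((!(2*tot > -12)) ==> (2*k != acc - 9 ==> acc <= 9)))) && ((!(2*tot > -12)) ==> (2*k != acc - 9 ==> acc <= 9))
Before skip: (2*tot > -12 ==> ((2*tot > -12 ==> ((2*tot > -12 ==> ((!(2*tot > -12)) && (2*k != acc - 9 ==> acc <= 9))) && ((!(2*tot > -12)) ==> (2*k != acc - 9 ==> acc <= 9)))) && ((!(2*tot > -12)) ==> (2*k != acc - 9 ==> acc <= 9)))) && ((!(2*tot > -12)) ==> (2*k != acc - 9 ==> acc <= 9))
The weakest precondition is (2*tot > -12 ==> ((2*tot > -12 ==> ((2*tot > -12 ==> ((!(2*tot > -12)) && (2*k != acc - 9 ==> acc <= 9))) && ((!(2*tot > -12)) ==> (2*k != acc - 9 ==> acc <= 9)))) && ((!(2*tot > -12)) ==> (2*k != acc - 9 ==> acc <= 9)))) && ((!(2*tot > -12)) ==> (2*k != acc - 9 ==> acc <= 9)).
Check whether (2*tot > -12 ==> ((2*tot > -12 ==> ((2*tot > -12 ==> ((!(2*tot > -12)) && (2*k != acc - 9 ==> acc <= 9))) && ((!(2*tot > -12)) ==> (2*k != acc - 9 ==> acc <= 9)))) && ((!(2*tot > -12)) ==> (2*k != acc - 9 ==> acc <= 9)))) && ((!(2*tot > -12)) ==> (2*k != acc - 9 ==> acc <= 11)) implies it.
Countermodel: at the initial state acc = 10, k = 1, tot = -6, the precondition holds but the weakest precondition fails.
Answer: invalid


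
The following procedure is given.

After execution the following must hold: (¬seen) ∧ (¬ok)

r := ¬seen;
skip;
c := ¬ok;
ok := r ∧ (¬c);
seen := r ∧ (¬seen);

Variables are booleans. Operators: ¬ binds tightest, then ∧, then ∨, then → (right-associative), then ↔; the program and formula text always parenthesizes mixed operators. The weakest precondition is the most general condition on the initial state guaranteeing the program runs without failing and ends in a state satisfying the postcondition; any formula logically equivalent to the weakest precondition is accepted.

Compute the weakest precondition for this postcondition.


Working backward. After the program, (¬seen) ∧ (¬ok) must hold.
Before seen := r ∧ (¬seen): (¬(r ∧ (¬seen))) ∧ (¬ok)
Before ok := r ∧ (¬c): (¬(r ∧ (¬seen))) ∧ (¬(r ∧ (¬c)))
Before c := ¬ok: (¬(r ∧ (¬seen))) ∧ (¬(r ∧ ok))
Before skip: (¬(r ∧ (¬seen))) ∧ (¬(r ∧ ok))
Before r := ¬seen: seen ∧ (¬((¬seen) ∧ ok))
Answer: WP = seen ∧ (¬((¬seen) ∧ ok))


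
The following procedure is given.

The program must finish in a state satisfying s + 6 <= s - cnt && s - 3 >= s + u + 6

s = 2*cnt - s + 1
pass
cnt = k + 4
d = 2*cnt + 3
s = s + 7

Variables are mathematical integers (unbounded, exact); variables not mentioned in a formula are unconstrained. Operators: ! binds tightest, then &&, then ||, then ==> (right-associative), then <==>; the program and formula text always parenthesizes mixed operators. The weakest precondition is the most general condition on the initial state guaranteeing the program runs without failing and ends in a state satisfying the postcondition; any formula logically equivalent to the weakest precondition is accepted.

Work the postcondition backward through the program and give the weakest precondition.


Working backward. After the program, the postcondition s + 6 <= s - cnt && s - 3 >= s + u + 6 must hold; in canonical form it is cnt <= -6 && u <= -9.
Before s := s + 7: cnt <= -6 && u <= -9
Before d := 2*cnt + 3: cnt <= -6 && u <= -9
Before cnt := k + 4: k <= -10 && u <= -9
Before skip: k <= -10 && u <= -9
Before s := 2*cnt - s + 1: k <= -10 && u <= -9
Answer: WP = k <= -10 && u <= -9


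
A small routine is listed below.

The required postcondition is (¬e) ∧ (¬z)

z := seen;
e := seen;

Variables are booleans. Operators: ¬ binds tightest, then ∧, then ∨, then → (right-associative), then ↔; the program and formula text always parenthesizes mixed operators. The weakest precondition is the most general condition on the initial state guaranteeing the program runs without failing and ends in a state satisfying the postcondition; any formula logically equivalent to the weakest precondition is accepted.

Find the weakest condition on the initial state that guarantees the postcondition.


Working backward. After the program, (¬e) ∧ (¬z) must hold.
Before e := seen: (¬seen) ∧ (¬z)
Before z := seen: ¬seen
Answer: WP = ¬seen


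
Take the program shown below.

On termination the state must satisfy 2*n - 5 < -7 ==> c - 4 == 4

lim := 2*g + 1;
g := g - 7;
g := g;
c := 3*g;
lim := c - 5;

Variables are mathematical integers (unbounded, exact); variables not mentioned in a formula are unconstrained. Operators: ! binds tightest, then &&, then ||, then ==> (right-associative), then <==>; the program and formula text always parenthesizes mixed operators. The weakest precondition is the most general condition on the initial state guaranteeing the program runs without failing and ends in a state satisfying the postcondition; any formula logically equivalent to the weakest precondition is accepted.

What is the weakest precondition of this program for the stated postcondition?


Working backward. After the program, the postcondition 2*n - 5 < -7 ==> c - 4 == 4 must hold; in canonical form it is 2*n < -2 ==> c == 8.
Before lim := c - 5: 2*n < -2 ==> c == 8
Before c := 3*g: 2*n < -2 ==> 3*g == 8
Before g := g: 2*n < -2 ==> 3*g == 8
Before g := g - 7: 2*n < -2 ==> 3*g == 29
Before lim := 2*g + 1: 2*n < -2 ==> 3*g == 29
Answer: WP = 2*n < -2 ==> 3*g == 29


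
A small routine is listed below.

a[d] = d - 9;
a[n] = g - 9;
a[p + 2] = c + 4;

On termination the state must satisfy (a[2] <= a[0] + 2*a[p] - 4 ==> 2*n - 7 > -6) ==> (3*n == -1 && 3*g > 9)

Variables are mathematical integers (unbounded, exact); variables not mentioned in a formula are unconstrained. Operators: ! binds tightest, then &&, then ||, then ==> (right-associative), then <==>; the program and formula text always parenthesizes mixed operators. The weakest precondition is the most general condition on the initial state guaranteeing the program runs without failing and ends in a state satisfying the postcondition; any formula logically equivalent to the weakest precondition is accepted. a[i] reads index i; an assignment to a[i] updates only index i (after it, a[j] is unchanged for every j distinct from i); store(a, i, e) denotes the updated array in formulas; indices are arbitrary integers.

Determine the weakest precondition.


Working backward. After the program, the postcondition (a[2] <= a[0] + 2*a[p] - 4 ==> 2*n - 7 > -6) ==> (3*n == -1 && 3*g > 9) must hold; in canonical form it is (a[2] <= a[0] + 2*a[p] - 4 ==> 2*n > 1) ==> (3*n == -1 && 3*g > 9).
Before a[p + 2] := c + 4: (store(a, p + 2, c + 4)[2] <= store(a, p + 2, c + 4)[0] + 2*store(a, p + 2, c + 4)[p] - 4 ==> 2*n > 1) ==> (3*n == -1 && 3*g > 9)
Before a[n] := g - 9: (store(store(a, n, g - 9), p + 2, c + 4)[2] <= store(store(a, n, g - 9), p + 2, c + 4)[0] + 2*store(store(a, n, g - 9), p + 2, c + 4)[p] - 4 ==> 2*n > 1) ==> (3*n == -1 && 3*g > 9)
Before a[d] := d - 9: (store(store(store(a, d, d - 9), n, g - 9), p + 2, c + 4)[2] <= store(store(store(a, d, d - 9), n, g - 9), p + 2, c + 4)[0] + 2*store(store(store(a, d, d - 9), n, g - 9), p + 2, c + 4)[p] - 4 ==> 2*n > 1) ==> (3*n == -1 && 3*g > 9)
Answer: WP = (store(store(store(a, d, d - 9), n, g - 9), p + 2, c + 4)[2] <= store(store(store(a, d, d - 9), n, g - 9), p + 2, c + 4)[0] + 2*store(store(store(a, d, d - 9), n, g - 9), p + 2, c + 4)[p] - 4 ==> 2*n > 1) ==> (3*n == -1 && 3*g > 9)


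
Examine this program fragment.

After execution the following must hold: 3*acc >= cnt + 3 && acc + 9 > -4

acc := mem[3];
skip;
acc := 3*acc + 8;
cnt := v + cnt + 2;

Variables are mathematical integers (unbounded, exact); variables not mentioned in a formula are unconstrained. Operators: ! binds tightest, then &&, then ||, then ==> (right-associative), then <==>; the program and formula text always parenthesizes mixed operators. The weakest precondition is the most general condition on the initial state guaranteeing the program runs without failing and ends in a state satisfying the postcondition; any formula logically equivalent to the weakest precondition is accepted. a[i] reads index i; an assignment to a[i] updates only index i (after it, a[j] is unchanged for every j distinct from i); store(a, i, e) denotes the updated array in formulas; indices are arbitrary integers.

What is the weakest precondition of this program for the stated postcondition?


Working backward. After the program, the postcondition 3*acc >= cnt + 3 && acc + 9 > -4 must hold; in canonical form it is 3*acc >= cnt + 3 && acc > -13.
Before cnt := v + cnt + 2: 3*acc >= cnt + v + 5 && acc > -13
Before acc := 3*acc + 8: 9*acc >= cnt + v - 19 && 3*acc > -21
Before skip: 9*acc >= cnt + v - 19 && 3*acc > -21
Before acc := mem[3]: 9*mem[3] >= cnt + v - 19 && 3*mem[3] > -21
Answer: WP = 9*mem[3] >= cnt + v - 19 && 3*mem[3] > -21


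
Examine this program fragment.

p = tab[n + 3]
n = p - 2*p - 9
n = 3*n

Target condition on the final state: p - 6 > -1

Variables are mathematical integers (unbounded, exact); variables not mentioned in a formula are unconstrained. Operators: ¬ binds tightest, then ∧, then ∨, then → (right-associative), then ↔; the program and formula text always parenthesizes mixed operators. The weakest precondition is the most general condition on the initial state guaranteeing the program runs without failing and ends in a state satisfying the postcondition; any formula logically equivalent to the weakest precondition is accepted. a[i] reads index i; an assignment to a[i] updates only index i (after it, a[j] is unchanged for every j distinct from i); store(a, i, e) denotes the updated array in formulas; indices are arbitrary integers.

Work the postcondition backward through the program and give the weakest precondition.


Working backward. After the program, the postcondition p - 6 > -1 must hold; in canonical form it is p > 5.
Before n := 3*n: p > 5
Before n := p - 2*p - 9: p > 5
Before p := tab[n + 3]: tab[n + 3] > 5
Answer: WP = tab[n + 3] > 5


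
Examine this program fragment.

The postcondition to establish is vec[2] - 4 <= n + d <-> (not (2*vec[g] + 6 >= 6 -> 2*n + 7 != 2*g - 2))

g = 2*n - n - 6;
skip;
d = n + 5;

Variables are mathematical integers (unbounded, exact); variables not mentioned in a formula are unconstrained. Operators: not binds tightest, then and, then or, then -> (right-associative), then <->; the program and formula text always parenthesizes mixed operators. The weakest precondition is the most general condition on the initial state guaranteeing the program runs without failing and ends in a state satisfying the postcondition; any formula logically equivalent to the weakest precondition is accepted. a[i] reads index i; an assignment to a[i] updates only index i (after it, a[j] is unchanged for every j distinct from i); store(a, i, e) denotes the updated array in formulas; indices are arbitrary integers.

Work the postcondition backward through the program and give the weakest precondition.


Working backward. After the program, the postcondition vec[2] - 4 <= n + d <-> (not (2*vec[g] + 6 >= 6 -> 2*n + 7 != 2*g - 2)) must hold; in canonical form it is vec[2] <= d + n + 4 <-> (not (2*vec[g] >= 0 -> 2*n != 2*g - 9)).
Before d := n + 5: vec[2] <= 2*n + 9 <-> (not (2*vec[g] >= 0 -> 2*n != 2*g - 9))
Before skip: vec[2] <= 2*n + 9 <-> (not (2*vec[g] >= 0 -> 2*n != 2*g - 9))
Before g := 2*n - n - 6: not (vec[2] <= 2*n + 9)
Answer: WP = not (vec[2] <= 2*n + 9)


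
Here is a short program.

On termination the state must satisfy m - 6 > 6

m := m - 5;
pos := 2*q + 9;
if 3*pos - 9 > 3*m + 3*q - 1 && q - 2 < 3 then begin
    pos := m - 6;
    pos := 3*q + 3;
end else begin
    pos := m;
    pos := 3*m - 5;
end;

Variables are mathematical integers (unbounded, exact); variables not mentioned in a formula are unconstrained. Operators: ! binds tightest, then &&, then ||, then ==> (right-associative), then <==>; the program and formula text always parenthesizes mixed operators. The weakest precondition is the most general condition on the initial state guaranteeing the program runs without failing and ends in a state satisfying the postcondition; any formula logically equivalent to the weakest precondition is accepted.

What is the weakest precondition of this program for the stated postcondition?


Working backward. After the program, the postcondition m - 6 > 6 must hold; in canonical form it is m > 12.
Then branch requires m > 12; else branch requires m > 12.
Before the if: ((3*pos > 3*m + 3*q + 8 && q < 5) ==> m > 12) && ((!(3*pos > 3*m + 3*q + 8 && q < 5)) ==> m > 12)
Before pos := 2*q + 9: ((3*q > 3*m - 19 && q < 5) ==> m > 12) && ((!(3*q > 3*m - 19 && q < 5)) ==> m > 12)
Before m := m - 5: ((3*q > 3*m - 34 && q < 5) ==> m > 17) && ((!(3*q > 3*m - 34 && q < 5)) ==> m > 17)
Answer: WP = ((3*q > 3*m - 34 && q < 5) ==> m > 17) && ((!(3*q > 3*m - 34 && q < 5)) ==> m > 17)


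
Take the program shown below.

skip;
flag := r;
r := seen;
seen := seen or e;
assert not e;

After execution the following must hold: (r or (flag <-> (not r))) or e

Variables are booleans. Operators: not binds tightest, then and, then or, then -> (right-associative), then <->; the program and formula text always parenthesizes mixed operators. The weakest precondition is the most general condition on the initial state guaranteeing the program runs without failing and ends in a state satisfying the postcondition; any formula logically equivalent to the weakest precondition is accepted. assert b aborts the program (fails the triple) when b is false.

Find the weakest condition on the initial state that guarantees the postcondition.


Working backward. After the program, the postcondition (r or (flag <-> (not r))) or e must hold; in canonical form it is r or (flag <-> (not r)) or e.
Before assert not e: (not e) and (r or (flag <-> (not r)) or e)
Before seen := seen or e: (not e) and (r or (flag <-> (not r)) or e)
Before r := seen: (not e) and (seen or (flag <-> (not seen)) or e)
Before flag := r: (not e) and (seen or (r <-> (not seen)) or e)
Before skip: (not e) and (seen or (r <-> (not seen)) or e)
Answer: WP = (not e) and (seen or (r <-> (not seen)) or e)


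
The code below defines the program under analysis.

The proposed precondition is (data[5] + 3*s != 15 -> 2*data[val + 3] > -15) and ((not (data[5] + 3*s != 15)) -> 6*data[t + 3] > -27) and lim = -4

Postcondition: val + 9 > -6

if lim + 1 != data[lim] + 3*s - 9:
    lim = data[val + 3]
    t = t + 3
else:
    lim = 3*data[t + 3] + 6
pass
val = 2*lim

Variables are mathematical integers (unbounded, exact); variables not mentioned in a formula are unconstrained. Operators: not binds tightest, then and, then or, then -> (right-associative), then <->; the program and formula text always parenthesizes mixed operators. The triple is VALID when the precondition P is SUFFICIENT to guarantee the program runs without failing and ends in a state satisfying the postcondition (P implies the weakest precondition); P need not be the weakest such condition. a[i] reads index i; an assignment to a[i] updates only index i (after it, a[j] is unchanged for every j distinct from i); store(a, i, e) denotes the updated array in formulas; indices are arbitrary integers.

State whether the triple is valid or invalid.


Working backward. After the program, the postcondition val + 9 > -6 must hold; in canonical form it is val > -15.
Before val := 2*lim: 2*lim > -15
Before skip: 2*lim > -15
Then branch requires 2*data[val + 3] > -15; else branch requires 6*data[t + 3] > -27.
Before the if: (lim != data[lim] + 3*s - 10 -> 2*data[val + 3] > -15) and ((not (lim != data[lim] + 3*s - 10)) -> 6*data[t + 3] > -27)
The weakest precondition is (lim != data[lim] + 3*s - 10 -> 2*data[val + 3] > -15) and ((not (lim != data[lim] + 3*s - 10)) -> 6*data[t + 3] > -27).
Check whether (data[5] + 3*s != 15 -> 2*data[val + 3] > -15) and ((not (data[5] + 3*s != 15)) -> 6*data[t + 3] > -27) and lim = -4 implies it.
Countermodel: at the initial state data = {[-4] = 6, [4] = 7040, [5] = 0, [7] = -5, elsewhere -5}, lim = -4, s = 0, t = 4, val = 1, the precondition holds but the weakest precondition fails.
Answer: invalid


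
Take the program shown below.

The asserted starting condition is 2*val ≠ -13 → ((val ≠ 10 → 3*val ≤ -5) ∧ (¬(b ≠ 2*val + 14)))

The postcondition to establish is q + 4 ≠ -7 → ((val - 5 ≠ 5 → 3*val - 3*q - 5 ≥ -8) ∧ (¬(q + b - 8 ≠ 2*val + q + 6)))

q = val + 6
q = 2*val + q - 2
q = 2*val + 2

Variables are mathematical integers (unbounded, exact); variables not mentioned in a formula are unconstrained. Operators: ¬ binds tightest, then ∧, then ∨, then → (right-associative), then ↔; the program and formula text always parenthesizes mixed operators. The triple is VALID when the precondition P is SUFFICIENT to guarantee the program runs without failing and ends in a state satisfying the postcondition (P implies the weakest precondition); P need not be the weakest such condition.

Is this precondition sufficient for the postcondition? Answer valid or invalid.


Working backward. After the program, the postcondition q + 4 ≠ -7 → ((val - 5 ≠ 5 → 3*val - 3*q - 5 ≥ -8) ∧ (¬(q + b - 8 ≠ 2*val + q + 6))) must hold; in canonical form it is q ≠ -11 → ((val ≠ 10 → 3*val ≥ 3*q - 3) ∧ (¬(b ≠ 2*val + 14))).
Before q := 2*val + 2: 2*val ≠ -13 → ((val ≠ 10 → 3*val ≤ -3) ∧ (¬(b ≠ 2*val + 14)))
Before q := 2*val + q - 2: 2*val ≠ -13 → ((val ≠ 10 → 3*val ≤ -3) ∧ (¬(b ≠ 2*val + 14)))
Before q := val + 6: 2*val ≠ -13 → ((val ≠ 10 → 3*val ≤ -3) ∧ (¬(b ≠ 2*val + 14)))
The weakest precondition is 2*val ≠ -13 → ((val ≠ 10 → 3*val ≤ -3) ∧ (¬(b ≠ 2*val + 14))).
Check whether 2*val ≠ -13 → ((val ≠ 10 → 3*val ≤ -5) ∧ (¬(b ≠ 2*val + 14))) implies it.
Every state satisfying the precondition satisfies the weakest precondition: the implication holds.
Answer: valid


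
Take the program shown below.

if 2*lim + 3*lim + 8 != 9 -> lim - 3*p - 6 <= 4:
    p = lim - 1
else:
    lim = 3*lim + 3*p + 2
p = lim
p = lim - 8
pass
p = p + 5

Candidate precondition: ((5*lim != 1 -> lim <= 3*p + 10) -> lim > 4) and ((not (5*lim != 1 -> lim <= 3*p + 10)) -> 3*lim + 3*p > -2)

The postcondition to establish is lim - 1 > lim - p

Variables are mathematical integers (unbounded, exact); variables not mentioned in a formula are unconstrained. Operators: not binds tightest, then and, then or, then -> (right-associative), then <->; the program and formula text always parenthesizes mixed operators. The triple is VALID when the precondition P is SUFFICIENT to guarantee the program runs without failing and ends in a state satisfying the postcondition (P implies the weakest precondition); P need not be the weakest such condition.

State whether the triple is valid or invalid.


Working backward. After the program, the postcondition lim - 1 > lim - p must hold; in canonical form it is p > 1.
Before p := p + 5: p > -4
Before skip: p > -4
Before p := lim - 8: lim > 4
Before p := lim: lim > 4
Then branch requires lim > 4; else branch requires 3*lim + 3*p > 2.
Before the if: ((5*lim != 1 -> lim <= 3*p + 10) -> lim > 4) and ((not (5*lim != 1 -> lim <= 3*p + 10)) -> 3*lim + 3*p > 2)
The weakest precondition is ((5*lim != 1 -> lim <= 3*p + 10) -> lim > 4) and ((not (5*lim != 1 -> lim <= 3*p + 10)) -> 3*lim + 3*p > 2).
Check whether ((5*lim != 1 -> lim <= 3*p + 10) -> lim > 4) and ((not (5*lim != 1 -> lim <= 3*p + 10)) -> 3*lim + 3*p > -2) implies it.
Countermodel: at the initial state lim = 3, p = -3, the precondition holds but the weakest precondition fails.
Answer: invalid


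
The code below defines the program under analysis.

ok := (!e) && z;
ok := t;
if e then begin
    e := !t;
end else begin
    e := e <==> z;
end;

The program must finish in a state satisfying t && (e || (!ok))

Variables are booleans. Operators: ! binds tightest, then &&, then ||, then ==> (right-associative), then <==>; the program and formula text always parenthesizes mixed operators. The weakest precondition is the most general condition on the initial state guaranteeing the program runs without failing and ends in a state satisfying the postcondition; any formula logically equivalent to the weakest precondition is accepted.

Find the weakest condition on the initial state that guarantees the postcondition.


Working backward. After the program, t && (e || (!ok)) must hold.
Then branch requires t && ((!t) || (!ok)); else branch requires t && ((e <==> z) || (!ok)).
Before the if: (e ==> (t && ((!t) || (!ok)))) && ((!e) ==> (t && ((e <==> z) || (!ok))))
Before ok := t: (!e) && ((!e) ==> (t && ((e <==> z) || (!t))))
Before ok := (!e) && z: (!e) && ((!e) ==> (t && ((e <==> z) || (!t))))
Answer: WP = (!e) && ((!e) ==> (t && ((e <==> z) || (!t))))
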